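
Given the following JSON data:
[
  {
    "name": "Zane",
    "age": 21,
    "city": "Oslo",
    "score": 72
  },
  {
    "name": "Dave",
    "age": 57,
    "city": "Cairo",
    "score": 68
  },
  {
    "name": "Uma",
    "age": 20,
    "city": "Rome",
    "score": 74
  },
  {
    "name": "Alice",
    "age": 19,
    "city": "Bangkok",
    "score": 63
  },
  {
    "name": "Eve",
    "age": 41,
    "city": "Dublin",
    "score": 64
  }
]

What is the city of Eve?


Looking up record where name = Eve
Record index: 4
Field 'city' = Dublin

ANSWER: Dublin


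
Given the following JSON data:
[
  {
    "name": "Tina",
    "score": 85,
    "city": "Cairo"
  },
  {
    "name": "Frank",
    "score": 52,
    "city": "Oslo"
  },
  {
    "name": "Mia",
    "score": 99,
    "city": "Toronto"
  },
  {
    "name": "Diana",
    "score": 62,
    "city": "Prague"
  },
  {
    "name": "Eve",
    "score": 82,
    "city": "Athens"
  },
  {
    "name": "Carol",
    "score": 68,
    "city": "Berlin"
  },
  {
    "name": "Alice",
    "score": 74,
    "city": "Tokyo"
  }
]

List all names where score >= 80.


Filtering records where score >= 80:
  Tina (score=85) -> YES
  Frank (score=52) -> no
  Mia (score=99) -> YES
  Diana (score=62) -> no
  Eve (score=82) -> YES
  Carol (score=68) -> no
  Alice (score=74) -> no


ANSWER: Tina, Mia, Eve


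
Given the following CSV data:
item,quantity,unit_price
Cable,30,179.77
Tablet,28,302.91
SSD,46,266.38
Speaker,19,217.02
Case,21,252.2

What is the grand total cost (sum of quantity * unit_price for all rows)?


Computing row totals:
  Cable: 30 * 179.77 = 5393.1
  Tablet: 28 * 302.91 = 8481.48
  SSD: 46 * 266.38 = 12253.48
  Speaker: 19 * 217.02 = 4123.38
  Case: 21 * 252.2 = 5296.2
Grand total = 5393.1 + 8481.48 + 12253.48 + 4123.38 + 5296.2 = 35547.64

ANSWER: 35547.64


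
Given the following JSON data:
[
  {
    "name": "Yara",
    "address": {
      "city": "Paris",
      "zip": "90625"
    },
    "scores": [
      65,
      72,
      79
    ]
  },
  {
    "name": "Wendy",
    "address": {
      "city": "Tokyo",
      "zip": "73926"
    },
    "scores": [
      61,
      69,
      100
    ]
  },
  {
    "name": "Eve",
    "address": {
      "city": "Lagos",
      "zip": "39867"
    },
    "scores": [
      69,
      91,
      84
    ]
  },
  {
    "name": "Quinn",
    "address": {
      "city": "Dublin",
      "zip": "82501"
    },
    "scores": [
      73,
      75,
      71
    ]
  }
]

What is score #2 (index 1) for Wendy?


Path: records[1].scores[1]
Value: 69

ANSWER: 69


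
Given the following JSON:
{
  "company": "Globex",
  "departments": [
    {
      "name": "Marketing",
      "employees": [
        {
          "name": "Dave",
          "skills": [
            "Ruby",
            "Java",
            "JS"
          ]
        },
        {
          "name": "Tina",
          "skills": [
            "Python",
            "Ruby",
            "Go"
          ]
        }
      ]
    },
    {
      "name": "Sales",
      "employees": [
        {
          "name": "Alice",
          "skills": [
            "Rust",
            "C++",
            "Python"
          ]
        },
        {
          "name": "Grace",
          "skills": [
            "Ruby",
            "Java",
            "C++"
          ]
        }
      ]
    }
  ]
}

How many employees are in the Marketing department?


Path: departments[0].employees
Count: 2

ANSWER: 2


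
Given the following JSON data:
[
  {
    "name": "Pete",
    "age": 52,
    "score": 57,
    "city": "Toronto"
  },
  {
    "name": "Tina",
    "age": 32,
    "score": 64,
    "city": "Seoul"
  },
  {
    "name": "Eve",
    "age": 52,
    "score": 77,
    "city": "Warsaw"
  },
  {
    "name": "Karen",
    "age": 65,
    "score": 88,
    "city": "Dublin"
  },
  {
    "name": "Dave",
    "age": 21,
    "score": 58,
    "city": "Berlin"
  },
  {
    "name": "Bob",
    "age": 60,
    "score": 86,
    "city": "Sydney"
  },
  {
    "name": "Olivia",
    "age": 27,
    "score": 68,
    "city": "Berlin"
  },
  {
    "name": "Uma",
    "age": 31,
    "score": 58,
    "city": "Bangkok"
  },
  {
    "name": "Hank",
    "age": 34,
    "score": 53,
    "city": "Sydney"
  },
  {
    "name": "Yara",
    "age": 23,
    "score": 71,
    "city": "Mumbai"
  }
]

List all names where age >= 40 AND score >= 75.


Checking both conditions:
  Pete (age=52, score=57) -> no
  Tina (age=32, score=64) -> no
  Eve (age=52, score=77) -> YES
  Karen (age=65, score=88) -> YES
  Dave (age=21, score=58) -> no
  Bob (age=60, score=86) -> YES
  Olivia (age=27, score=68) -> no
  Uma (age=31, score=58) -> no
  Hank (age=34, score=53) -> no
  Yara (age=23, score=71) -> no


ANSWER: Eve, Karen, Bob


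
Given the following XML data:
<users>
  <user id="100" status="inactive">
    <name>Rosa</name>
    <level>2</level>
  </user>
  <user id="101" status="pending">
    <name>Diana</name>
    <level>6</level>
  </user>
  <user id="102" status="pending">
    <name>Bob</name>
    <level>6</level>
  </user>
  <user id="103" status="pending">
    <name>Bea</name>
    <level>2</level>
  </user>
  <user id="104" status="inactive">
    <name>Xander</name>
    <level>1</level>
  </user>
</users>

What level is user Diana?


Finding user: Diana
<level>6</level>

ANSWER: 6


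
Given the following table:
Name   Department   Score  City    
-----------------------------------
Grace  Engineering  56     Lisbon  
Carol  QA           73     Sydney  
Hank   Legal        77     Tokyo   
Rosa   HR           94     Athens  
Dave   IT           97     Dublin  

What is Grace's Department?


Row 1: Grace
Department = Engineering

ANSWER: Engineering


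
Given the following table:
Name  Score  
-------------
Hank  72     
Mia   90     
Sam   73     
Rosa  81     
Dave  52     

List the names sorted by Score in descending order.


Sorting by Score (descending):
  Mia: 90
  Rosa: 81
  Sam: 73
  Hank: 72
  Dave: 52


ANSWER: Mia, Rosa, Sam, Hank, Dave


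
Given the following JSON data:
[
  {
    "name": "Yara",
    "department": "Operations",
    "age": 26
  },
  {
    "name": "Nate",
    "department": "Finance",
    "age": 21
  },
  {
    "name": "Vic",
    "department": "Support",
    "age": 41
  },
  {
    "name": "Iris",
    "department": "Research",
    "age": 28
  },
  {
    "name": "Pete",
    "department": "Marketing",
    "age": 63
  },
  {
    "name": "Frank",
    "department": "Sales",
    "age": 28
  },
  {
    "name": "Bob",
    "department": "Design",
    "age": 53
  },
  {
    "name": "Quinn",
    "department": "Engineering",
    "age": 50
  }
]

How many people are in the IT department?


Scanning records for department = IT
  No matches found
Count: 0

ANSWER: 0


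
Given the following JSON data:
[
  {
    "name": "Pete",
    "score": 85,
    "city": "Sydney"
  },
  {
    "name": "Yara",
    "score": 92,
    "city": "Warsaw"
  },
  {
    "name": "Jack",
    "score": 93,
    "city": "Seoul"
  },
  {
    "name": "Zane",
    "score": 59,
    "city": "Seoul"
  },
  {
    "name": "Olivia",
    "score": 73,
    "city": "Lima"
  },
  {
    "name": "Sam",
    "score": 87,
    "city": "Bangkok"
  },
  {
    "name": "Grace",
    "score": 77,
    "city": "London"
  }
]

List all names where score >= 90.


Filtering records where score >= 90:
  Pete (score=85) -> no
  Yara (score=92) -> YES
  Jack (score=93) -> YES
  Zane (score=59) -> no
  Olivia (score=73) -> no
  Sam (score=87) -> no
  Grace (score=77) -> no


ANSWER: Yara, Jack


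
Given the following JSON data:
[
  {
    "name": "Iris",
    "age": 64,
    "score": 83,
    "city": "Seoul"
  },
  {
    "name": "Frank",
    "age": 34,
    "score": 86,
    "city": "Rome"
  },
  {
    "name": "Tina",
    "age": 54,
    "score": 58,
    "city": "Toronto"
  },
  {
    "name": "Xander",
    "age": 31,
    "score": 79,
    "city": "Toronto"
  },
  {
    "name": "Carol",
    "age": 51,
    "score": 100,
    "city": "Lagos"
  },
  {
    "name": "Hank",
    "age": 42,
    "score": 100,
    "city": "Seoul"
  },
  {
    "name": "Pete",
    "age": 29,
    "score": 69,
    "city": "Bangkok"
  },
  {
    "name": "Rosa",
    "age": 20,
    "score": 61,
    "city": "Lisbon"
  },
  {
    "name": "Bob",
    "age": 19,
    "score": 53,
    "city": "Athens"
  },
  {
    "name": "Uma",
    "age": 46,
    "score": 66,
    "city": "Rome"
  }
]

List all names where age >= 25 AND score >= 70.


Checking both conditions:
  Iris (age=64, score=83) -> YES
  Frank (age=34, score=86) -> YES
  Tina (age=54, score=58) -> no
  Xander (age=31, score=79) -> YES
  Carol (age=51, score=100) -> YES
  Hank (age=42, score=100) -> YES
  Pete (age=29, score=69) -> no
  Rosa (age=20, score=61) -> no
  Bob (age=19, score=53) -> no
  Uma (age=46, score=66) -> no


ANSWER: Iris, Frank, Xander, Carol, Hank


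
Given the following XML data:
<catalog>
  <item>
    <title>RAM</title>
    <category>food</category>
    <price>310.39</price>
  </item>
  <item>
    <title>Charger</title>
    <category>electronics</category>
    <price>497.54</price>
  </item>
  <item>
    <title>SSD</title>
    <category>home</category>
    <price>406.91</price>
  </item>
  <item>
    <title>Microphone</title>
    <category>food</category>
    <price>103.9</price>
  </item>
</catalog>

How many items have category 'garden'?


Scanning <item> elements for <category>garden</category>:
Count: 0

ANSWER: 0


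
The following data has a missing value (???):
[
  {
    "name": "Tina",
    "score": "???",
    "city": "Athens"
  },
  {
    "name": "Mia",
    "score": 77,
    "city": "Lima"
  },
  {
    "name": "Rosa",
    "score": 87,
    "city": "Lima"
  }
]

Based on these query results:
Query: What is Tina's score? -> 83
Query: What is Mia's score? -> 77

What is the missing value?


The missing value is Tina's score
From query: Tina's score = 83

ANSWER: 83


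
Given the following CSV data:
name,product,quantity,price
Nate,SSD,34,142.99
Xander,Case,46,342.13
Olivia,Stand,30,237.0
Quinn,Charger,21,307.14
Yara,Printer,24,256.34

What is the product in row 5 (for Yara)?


Row 5: Yara
Column 'product' = Printer

ANSWER: Printer


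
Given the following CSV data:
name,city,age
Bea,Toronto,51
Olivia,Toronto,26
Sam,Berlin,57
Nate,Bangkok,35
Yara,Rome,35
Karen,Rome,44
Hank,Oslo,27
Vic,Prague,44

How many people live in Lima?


Scanning city column for 'Lima':
Total matches: 0

ANSWER: 0


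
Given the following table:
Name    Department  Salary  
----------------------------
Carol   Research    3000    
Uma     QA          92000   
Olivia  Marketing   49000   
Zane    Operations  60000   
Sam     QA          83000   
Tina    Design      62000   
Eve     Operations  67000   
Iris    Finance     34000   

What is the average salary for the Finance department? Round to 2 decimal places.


Finance department members:
  Iris: 34000
Sum = 34000
Count = 1
Average = 34000 / 1 = 34000.00

ANSWER: 34000.00


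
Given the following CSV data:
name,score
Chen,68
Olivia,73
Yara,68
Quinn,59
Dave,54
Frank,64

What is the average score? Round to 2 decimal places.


Scores: 68, 73, 68, 59, 54, 64
Sum = 386
Count = 6
Average = 386 / 6 = 64.33

ANSWER: 64.33


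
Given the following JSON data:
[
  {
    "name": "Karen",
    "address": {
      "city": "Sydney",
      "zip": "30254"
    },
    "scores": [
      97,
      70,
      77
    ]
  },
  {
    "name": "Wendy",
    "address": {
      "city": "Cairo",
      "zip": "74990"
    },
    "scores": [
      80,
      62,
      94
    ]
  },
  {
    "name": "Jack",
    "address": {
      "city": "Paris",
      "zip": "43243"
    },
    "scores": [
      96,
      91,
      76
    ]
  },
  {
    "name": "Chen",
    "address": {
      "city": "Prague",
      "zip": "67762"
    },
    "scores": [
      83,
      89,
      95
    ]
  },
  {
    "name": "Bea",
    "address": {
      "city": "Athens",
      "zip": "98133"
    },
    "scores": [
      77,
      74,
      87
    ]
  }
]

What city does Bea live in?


Path: records[4].address.city
Value: Athens

ANSWER: Athens


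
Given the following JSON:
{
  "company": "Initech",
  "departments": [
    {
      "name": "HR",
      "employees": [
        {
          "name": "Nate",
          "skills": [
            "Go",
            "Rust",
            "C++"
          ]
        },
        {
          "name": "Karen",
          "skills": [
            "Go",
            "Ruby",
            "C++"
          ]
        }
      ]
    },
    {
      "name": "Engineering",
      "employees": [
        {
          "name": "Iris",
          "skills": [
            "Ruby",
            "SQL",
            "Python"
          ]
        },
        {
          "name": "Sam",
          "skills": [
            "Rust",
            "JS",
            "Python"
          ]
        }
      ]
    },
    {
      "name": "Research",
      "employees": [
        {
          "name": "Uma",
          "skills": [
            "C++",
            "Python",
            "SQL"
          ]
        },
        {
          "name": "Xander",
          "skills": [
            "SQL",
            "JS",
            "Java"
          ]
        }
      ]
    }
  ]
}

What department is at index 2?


Path: departments[2].name
Value: Research

ANSWER: Research


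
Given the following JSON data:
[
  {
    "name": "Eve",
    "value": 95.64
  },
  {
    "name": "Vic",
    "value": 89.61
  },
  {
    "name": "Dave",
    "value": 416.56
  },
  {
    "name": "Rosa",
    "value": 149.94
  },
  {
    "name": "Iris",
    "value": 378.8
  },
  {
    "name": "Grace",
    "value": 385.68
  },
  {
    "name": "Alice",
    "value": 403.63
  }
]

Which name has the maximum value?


Comparing values:
  Eve: 95.64
  Vic: 89.61
  Dave: 416.56
  Rosa: 149.94
  Iris: 378.8
  Grace: 385.68
  Alice: 403.63
Maximum: Dave (416.56)

ANSWER: Dave


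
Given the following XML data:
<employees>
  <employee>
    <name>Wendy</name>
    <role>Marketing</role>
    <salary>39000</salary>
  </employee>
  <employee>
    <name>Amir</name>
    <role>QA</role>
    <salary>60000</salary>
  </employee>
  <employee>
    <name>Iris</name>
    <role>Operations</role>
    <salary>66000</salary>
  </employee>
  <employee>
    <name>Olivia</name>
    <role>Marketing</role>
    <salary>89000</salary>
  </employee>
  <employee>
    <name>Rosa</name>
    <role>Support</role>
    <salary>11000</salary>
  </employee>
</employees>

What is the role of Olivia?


Searching for <employee> with <name>Olivia</name>
Found at position 4
<role>Marketing</role>

ANSWER: Marketing


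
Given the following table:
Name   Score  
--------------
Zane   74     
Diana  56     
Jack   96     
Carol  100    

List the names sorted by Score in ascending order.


Sorting by Score (ascending):
  Diana: 56
  Zane: 74
  Jack: 96
  Carol: 100


ANSWER: Diana, Zane, Jack, Carol


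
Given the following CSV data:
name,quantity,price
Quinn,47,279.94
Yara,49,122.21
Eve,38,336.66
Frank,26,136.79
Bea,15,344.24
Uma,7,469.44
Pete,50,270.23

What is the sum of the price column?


Values in 'price' column:
  Row 1: 279.94
  Row 2: 122.21
  Row 3: 336.66
  Row 4: 136.79
  Row 5: 344.24
  Row 6: 469.44
  Row 7: 270.23
Sum = 279.94 + 122.21 + 336.66 + 136.79 + 344.24 + 469.44 + 270.23 = 1959.51

ANSWER: 1959.51


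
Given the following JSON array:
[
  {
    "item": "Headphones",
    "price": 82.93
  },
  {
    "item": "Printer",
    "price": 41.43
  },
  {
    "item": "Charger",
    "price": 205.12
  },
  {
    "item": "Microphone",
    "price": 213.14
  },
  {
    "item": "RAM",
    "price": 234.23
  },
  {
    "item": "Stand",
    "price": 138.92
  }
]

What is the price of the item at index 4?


Array index 4 -> RAM
price = 234.23

ANSWER: 234.23


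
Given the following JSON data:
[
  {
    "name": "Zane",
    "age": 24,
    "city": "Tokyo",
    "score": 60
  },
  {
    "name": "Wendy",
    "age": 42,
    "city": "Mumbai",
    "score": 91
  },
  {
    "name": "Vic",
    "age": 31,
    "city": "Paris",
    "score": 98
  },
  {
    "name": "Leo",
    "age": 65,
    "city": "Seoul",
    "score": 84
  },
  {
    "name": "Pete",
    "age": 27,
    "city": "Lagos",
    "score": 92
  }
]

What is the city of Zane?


Looking up record where name = Zane
Record index: 0
Field 'city' = Tokyo

ANSWER: Tokyo


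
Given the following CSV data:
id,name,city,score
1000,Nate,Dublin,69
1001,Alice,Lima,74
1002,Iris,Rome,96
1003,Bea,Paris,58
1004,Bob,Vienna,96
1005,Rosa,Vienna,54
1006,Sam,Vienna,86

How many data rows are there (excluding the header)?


Counting rows (excluding header):
Header: id,name,city,score
Data rows: 7

ANSWER: 7


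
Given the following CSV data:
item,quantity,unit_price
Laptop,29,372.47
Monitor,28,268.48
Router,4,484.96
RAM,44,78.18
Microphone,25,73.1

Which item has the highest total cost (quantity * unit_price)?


Computing row totals:
  Laptop: 10801.63
  Monitor: 7517.44
  Router: 1939.84
  RAM: 3439.92
  Microphone: 1827.5
Maximum: Laptop (10801.63)

ANSWER: Laptop


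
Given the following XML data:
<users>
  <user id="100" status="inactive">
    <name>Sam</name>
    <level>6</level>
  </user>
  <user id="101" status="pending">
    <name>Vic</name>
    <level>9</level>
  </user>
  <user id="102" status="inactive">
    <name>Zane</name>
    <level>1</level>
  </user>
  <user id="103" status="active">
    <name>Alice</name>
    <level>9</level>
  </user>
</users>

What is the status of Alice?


Finding user with name = Alice
user id="103" status="active"

ANSWER: active


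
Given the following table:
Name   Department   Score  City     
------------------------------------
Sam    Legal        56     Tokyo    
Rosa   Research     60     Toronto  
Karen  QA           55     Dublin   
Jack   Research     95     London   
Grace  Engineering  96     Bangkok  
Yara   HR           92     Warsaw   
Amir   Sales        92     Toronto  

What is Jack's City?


Row 4: Jack
City = London

ANSWER: London


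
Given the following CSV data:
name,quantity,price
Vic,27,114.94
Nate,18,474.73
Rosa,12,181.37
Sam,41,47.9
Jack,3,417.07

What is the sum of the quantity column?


Values in 'quantity' column:
  Row 1: 27
  Row 2: 18
  Row 3: 12
  Row 4: 41
  Row 5: 3
Sum = 27 + 18 + 12 + 41 + 3 = 101

ANSWER: 101


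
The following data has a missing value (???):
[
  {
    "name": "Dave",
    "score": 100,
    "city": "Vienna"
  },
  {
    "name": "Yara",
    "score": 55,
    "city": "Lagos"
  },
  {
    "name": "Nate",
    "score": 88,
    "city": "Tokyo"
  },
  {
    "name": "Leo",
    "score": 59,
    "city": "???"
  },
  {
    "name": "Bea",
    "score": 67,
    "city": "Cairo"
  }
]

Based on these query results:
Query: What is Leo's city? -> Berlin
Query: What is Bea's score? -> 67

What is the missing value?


The missing value is Leo's city
From query: Leo's city = Berlin

ANSWER: Berlin


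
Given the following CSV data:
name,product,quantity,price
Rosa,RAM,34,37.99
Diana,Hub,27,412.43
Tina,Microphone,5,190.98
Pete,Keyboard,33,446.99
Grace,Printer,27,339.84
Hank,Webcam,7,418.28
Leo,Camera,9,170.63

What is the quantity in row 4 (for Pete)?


Row 4: Pete
Column 'quantity' = 33

ANSWER: 33


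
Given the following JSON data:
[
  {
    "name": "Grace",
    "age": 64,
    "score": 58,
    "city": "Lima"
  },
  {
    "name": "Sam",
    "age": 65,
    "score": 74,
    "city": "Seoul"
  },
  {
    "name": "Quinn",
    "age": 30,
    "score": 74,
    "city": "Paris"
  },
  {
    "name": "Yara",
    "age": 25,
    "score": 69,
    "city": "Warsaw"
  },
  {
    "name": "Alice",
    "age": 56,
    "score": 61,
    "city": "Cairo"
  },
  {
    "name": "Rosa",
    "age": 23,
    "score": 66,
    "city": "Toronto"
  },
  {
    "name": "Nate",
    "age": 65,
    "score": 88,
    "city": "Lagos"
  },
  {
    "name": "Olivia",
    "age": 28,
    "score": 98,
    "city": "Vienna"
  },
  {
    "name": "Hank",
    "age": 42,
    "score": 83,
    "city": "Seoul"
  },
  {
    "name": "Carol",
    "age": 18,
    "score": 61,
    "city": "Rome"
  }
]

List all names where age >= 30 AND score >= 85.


Checking both conditions:
  Grace (age=64, score=58) -> no
  Sam (age=65, score=74) -> no
  Quinn (age=30, score=74) -> no
  Yara (age=25, score=69) -> no
  Alice (age=56, score=61) -> no
  Rosa (age=23, score=66) -> no
  Nate (age=65, score=88) -> YES
  Olivia (age=28, score=98) -> no
  Hank (age=42, score=83) -> no
  Carol (age=18, score=61) -> no


ANSWER: Nate


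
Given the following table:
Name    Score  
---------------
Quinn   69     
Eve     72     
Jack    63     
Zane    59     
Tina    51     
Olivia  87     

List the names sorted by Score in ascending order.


Sorting by Score (ascending):
  Tina: 51
  Zane: 59
  Jack: 63
  Quinn: 69
  Eve: 72
  Olivia: 87


ANSWER: Tina, Zane, Jack, Quinn, Eve, Olivia


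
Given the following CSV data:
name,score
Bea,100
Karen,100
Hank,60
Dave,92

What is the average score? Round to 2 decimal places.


Scores: 100, 100, 60, 92
Sum = 352
Count = 4
Average = 352 / 4 = 88.00

ANSWER: 88.00


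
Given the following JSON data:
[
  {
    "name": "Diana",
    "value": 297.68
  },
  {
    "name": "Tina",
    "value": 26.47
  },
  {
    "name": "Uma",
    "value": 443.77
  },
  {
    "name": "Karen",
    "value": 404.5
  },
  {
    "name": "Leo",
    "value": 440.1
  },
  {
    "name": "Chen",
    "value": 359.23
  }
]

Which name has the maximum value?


Comparing values:
  Diana: 297.68
  Tina: 26.47
  Uma: 443.77
  Karen: 404.5
  Leo: 440.1
  Chen: 359.23
Maximum: Uma (443.77)

ANSWER: Uma


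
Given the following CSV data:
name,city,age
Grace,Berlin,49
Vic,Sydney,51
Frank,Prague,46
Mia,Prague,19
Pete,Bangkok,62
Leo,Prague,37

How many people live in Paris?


Scanning city column for 'Paris':
Total matches: 0

ANSWER: 0


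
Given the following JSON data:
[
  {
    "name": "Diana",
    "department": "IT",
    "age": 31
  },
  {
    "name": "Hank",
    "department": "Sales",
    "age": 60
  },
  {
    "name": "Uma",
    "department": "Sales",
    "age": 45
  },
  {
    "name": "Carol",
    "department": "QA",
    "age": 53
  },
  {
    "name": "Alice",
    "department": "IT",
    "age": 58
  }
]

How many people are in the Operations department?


Scanning records for department = Operations
  No matches found
Count: 0

ANSWER: 0


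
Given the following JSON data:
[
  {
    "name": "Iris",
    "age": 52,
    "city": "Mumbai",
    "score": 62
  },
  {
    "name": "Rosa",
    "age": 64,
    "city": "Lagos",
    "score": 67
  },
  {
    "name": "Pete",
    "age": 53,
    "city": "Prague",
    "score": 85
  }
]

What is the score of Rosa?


Looking up record where name = Rosa
Record index: 1
Field 'score' = 67

ANSWER: 67


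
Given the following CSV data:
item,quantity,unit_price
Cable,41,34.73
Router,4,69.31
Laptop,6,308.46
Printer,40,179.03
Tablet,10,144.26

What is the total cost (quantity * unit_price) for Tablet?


Row: Tablet
quantity = 10
unit_price = 144.26
total = 10 * 144.26 = 1442.6

ANSWER: 1442.6


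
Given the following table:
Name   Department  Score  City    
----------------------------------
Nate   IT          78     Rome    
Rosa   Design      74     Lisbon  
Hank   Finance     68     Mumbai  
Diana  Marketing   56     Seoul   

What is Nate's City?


Row 1: Nate
City = Rome

ANSWER: Rome


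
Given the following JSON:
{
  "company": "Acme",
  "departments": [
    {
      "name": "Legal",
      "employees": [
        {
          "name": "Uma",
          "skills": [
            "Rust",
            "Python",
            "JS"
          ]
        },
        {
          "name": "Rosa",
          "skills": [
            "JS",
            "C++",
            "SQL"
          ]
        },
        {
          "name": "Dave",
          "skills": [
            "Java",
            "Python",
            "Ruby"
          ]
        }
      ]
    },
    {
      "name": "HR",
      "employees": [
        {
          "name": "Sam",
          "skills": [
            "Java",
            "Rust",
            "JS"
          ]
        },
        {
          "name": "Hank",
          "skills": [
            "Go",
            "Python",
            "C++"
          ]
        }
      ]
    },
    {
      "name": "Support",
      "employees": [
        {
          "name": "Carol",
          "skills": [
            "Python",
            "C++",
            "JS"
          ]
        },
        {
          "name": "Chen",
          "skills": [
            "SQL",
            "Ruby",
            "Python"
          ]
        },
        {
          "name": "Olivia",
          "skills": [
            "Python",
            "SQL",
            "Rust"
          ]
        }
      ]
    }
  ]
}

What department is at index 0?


Path: departments[0].name
Value: Legal

ANSWER: Legal


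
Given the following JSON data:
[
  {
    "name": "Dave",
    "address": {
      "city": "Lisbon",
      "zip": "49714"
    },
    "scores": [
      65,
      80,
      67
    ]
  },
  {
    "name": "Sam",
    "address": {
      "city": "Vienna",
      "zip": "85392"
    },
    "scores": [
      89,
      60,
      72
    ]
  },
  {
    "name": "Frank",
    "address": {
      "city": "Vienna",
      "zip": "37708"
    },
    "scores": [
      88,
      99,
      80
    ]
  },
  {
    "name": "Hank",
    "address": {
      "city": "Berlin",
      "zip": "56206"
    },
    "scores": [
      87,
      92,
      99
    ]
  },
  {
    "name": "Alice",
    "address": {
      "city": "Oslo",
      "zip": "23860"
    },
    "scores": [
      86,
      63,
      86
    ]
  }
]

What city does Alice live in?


Path: records[4].address.city
Value: Oslo

ANSWER: Oslo


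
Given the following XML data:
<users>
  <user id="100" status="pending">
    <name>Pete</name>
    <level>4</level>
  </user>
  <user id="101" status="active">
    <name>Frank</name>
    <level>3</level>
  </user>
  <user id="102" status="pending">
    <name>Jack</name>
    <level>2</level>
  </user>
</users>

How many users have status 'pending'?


Counting users with status='pending':
  Pete (id=100) -> MATCH
  Jack (id=102) -> MATCH
Count: 2

ANSWER: 2


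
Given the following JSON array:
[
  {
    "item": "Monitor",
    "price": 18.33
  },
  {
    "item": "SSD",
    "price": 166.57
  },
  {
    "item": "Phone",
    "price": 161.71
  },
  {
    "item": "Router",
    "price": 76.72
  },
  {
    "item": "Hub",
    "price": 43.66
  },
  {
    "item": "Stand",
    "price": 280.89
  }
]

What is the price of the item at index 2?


Array index 2 -> Phone
price = 161.71

ANSWER: 161.71


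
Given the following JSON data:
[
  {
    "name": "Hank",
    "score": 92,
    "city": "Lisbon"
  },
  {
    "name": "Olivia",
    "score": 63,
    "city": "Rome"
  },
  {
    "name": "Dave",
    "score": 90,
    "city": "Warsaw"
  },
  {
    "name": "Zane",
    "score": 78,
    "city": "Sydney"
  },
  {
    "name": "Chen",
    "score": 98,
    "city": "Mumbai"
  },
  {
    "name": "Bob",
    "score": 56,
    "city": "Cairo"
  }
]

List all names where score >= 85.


Filtering records where score >= 85:
  Hank (score=92) -> YES
  Olivia (score=63) -> no
  Dave (score=90) -> YES
  Zane (score=78) -> no
  Chen (score=98) -> YES
  Bob (score=56) -> no


ANSWER: Hank, Dave, Chen


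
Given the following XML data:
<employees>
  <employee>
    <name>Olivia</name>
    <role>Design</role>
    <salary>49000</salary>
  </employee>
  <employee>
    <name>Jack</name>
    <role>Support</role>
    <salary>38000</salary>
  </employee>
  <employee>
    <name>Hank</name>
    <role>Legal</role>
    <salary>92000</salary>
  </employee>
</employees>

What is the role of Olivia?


Searching for <employee> with <name>Olivia</name>
Found at position 1
<role>Design</role>

ANSWER: Design


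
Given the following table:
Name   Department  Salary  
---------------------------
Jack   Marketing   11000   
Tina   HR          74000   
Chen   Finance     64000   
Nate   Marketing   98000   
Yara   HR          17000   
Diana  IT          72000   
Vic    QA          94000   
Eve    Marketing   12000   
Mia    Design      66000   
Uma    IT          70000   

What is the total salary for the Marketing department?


Marketing department members:
  Jack: 11000
  Nate: 98000
  Eve: 12000
Total = 11000 + 98000 + 12000 = 121000

ANSWER: 121000


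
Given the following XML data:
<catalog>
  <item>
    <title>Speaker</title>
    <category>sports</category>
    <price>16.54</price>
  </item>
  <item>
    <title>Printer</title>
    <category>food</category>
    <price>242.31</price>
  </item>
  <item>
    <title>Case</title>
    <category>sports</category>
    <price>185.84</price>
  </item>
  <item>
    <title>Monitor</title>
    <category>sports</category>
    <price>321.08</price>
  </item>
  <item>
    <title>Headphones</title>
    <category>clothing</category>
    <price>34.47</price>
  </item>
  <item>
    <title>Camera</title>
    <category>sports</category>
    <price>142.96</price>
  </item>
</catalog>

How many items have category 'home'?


Scanning <item> elements for <category>home</category>:
Count: 0

ANSWER: 0


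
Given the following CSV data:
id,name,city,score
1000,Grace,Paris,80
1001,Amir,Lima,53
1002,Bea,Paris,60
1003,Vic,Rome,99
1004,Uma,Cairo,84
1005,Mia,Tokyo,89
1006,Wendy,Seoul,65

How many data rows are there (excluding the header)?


Counting rows (excluding header):
Header: id,name,city,score
Data rows: 7

ANSWER: 7


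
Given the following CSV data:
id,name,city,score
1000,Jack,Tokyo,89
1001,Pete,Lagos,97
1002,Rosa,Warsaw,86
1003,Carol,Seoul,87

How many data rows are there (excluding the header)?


Counting rows (excluding header):
Header: id,name,city,score
Data rows: 4

ANSWER: 4


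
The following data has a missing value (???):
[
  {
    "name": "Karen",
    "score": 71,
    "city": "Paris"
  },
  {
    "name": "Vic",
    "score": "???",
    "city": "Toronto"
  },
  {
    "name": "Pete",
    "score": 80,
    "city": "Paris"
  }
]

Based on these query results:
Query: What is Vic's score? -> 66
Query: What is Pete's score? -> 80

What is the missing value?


The missing value is Vic's score
From query: Vic's score = 66

ANSWER: 66


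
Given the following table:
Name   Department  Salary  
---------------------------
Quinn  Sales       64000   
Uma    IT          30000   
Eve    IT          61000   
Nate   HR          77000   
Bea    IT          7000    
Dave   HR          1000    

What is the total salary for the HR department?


HR department members:
  Nate: 77000
  Dave: 1000
Total = 77000 + 1000 = 78000

ANSWER: 78000


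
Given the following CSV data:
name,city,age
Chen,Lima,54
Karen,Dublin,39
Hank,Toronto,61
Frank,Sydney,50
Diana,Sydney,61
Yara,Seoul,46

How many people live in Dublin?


Scanning city column for 'Dublin':
  Row 2: Karen -> MATCH
Total matches: 1

ANSWER: 1


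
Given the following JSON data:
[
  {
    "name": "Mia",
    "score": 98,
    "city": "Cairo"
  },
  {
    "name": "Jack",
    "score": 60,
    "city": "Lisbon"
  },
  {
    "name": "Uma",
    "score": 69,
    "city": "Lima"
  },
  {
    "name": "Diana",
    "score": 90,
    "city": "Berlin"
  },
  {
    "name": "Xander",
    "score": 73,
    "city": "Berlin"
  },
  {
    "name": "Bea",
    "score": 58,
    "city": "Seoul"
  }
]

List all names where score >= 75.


Filtering records where score >= 75:
  Mia (score=98) -> YES
  Jack (score=60) -> no
  Uma (score=69) -> no
  Diana (score=90) -> YES
  Xander (score=73) -> no
  Bea (score=58) -> no


ANSWER: Mia, Diana


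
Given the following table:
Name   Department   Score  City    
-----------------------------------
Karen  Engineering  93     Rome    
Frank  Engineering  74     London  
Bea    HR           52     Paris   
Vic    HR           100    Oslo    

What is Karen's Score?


Row 1: Karen
Score = 93

ANSWER: 93


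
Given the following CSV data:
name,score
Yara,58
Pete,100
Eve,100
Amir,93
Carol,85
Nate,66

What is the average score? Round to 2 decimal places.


Scores: 58, 100, 100, 93, 85, 66
Sum = 502
Count = 6
Average = 502 / 6 = 83.67

ANSWER: 83.67


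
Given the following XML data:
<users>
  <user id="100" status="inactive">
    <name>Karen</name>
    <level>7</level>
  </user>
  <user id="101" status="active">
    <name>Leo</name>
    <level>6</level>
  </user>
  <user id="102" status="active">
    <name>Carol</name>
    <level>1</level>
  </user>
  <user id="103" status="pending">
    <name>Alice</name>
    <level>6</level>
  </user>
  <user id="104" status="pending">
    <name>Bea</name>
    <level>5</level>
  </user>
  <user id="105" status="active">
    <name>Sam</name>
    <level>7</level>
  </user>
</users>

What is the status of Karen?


Finding user with name = Karen
user id="100" status="inactive"

ANSWER: inactive


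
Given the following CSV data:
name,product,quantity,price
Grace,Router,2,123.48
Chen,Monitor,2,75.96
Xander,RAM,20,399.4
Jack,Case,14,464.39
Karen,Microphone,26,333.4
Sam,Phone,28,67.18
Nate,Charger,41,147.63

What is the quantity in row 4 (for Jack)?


Row 4: Jack
Column 'quantity' = 14

ANSWER: 14


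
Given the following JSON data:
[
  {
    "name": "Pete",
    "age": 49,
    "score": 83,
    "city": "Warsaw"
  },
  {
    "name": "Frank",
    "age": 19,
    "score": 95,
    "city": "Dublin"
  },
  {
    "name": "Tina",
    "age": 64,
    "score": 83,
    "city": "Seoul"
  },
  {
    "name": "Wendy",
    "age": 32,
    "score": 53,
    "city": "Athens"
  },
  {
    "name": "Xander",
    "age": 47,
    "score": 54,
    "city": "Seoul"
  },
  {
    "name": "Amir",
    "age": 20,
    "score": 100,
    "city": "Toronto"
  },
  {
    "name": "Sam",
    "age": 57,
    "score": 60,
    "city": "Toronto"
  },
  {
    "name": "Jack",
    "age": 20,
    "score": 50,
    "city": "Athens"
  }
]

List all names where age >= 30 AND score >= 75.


Checking both conditions:
  Pete (age=49, score=83) -> YES
  Frank (age=19, score=95) -> no
  Tina (age=64, score=83) -> YES
  Wendy (age=32, score=53) -> no
  Xander (age=47, score=54) -> no
  Amir (age=20, score=100) -> no
  Sam (age=57, score=60) -> no
  Jack (age=20, score=50) -> no


ANSWER: Pete, Tina


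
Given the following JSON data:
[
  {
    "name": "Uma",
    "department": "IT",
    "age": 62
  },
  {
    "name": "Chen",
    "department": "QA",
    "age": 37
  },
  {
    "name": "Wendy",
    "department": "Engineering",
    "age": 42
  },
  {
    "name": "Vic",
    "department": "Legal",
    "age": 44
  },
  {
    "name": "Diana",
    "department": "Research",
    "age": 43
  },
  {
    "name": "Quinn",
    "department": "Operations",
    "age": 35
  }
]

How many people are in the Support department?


Scanning records for department = Support
  No matches found
Count: 0

ANSWER: 0


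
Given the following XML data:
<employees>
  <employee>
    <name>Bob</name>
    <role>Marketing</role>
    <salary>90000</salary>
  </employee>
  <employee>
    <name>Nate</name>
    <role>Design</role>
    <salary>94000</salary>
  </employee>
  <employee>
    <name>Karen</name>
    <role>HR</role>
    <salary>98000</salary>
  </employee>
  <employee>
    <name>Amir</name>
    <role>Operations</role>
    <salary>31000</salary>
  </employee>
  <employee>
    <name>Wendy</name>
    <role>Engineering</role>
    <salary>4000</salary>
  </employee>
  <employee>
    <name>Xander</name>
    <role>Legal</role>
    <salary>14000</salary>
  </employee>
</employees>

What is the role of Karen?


Searching for <employee> with <name>Karen</name>
Found at position 3
<role>HR</role>

ANSWER: HR


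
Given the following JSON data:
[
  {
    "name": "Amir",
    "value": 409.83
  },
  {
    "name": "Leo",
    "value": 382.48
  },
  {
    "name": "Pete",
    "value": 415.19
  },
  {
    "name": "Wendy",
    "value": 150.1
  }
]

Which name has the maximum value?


Comparing values:
  Amir: 409.83
  Leo: 382.48
  Pete: 415.19
  Wendy: 150.1
Maximum: Pete (415.19)

ANSWER: Pete


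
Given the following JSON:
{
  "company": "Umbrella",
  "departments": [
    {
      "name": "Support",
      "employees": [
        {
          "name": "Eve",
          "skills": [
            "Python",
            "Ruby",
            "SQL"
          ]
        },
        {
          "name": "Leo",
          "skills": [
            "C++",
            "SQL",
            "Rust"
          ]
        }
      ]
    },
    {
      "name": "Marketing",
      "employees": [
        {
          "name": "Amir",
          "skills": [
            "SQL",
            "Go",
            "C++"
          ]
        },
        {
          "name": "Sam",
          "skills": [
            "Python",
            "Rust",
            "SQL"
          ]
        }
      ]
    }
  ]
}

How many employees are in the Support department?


Path: departments[0].employees
Count: 2

ANSWER: 2


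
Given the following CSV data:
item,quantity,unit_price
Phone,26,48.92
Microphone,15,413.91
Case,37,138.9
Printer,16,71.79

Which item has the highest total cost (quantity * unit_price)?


Computing row totals:
  Phone: 1271.92
  Microphone: 6208.65
  Case: 5139.3
  Printer: 1148.64
Maximum: Microphone (6208.65)

ANSWER: Microphone


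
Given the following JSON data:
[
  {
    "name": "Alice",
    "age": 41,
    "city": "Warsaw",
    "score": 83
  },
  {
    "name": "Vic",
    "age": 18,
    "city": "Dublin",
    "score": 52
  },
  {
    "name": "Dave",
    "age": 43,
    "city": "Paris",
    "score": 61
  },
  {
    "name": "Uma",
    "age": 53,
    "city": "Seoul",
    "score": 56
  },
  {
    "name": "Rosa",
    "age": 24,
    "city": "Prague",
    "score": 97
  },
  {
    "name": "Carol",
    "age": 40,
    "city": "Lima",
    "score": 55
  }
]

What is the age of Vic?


Looking up record where name = Vic
Record index: 1
Field 'age' = 18

ANSWER: 18


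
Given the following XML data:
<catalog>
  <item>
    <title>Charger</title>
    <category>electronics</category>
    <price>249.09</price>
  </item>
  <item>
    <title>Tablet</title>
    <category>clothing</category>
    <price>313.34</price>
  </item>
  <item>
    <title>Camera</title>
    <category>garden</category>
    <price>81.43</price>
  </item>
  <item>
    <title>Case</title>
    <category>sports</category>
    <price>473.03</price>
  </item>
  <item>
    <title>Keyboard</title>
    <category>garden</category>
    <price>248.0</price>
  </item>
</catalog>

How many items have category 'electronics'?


Scanning <item> elements for <category>electronics</category>:
  Item 1: Charger -> MATCH
Count: 1

ANSWER: 1


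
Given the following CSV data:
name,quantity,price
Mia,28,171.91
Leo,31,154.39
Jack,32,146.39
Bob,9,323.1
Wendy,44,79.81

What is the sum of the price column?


Values in 'price' column:
  Row 1: 171.91
  Row 2: 154.39
  Row 3: 146.39
  Row 4: 323.1
  Row 5: 79.81
Sum = 171.91 + 154.39 + 146.39 + 323.1 + 79.81 = 875.6

ANSWER: 875.6


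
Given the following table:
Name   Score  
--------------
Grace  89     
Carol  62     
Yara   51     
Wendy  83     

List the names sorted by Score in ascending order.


Sorting by Score (ascending):
  Yara: 51
  Carol: 62
  Wendy: 83
  Grace: 89


ANSWER: Yara, Carol, Wendy, Grace


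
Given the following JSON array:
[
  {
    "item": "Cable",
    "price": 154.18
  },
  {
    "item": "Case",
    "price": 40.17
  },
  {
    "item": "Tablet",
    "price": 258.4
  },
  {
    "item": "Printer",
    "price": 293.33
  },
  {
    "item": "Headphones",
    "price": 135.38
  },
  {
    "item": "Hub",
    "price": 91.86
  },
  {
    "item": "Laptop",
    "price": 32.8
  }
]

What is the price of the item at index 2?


Array index 2 -> Tablet
price = 258.4

ANSWER: 258.4


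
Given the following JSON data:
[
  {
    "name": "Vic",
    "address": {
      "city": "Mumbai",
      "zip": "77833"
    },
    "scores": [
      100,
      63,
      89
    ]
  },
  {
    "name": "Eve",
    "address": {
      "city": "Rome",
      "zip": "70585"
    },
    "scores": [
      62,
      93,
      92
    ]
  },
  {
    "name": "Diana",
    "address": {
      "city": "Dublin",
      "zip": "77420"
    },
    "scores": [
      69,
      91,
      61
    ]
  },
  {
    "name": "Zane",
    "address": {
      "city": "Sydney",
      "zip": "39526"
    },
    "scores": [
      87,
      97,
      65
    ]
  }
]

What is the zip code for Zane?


Path: records[3].address.zip
Value: 39526

ANSWER: 39526
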